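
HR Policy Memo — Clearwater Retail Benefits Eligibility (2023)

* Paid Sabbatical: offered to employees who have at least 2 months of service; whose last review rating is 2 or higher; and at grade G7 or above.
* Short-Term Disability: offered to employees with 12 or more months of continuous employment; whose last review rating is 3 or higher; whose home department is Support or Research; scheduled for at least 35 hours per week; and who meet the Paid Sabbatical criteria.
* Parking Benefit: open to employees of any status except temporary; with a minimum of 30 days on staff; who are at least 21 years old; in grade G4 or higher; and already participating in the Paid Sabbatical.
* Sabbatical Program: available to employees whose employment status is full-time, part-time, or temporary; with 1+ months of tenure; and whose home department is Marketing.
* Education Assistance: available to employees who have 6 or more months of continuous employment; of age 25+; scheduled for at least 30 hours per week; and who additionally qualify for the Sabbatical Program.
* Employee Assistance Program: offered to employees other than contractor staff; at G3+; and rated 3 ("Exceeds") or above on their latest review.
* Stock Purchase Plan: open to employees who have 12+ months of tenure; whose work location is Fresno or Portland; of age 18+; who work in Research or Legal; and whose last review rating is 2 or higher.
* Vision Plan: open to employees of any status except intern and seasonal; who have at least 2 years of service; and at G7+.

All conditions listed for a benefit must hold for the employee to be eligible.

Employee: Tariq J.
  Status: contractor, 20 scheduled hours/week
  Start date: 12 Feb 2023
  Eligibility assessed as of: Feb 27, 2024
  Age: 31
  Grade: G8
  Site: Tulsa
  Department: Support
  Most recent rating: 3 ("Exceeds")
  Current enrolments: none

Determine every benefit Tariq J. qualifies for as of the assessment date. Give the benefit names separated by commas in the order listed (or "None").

Paid Sabbatical

Service from 12 Feb 2023 to Feb 27, 2024: 380 days.
Paid Sabbatical — service 380 days ≥ 2 months (≈60 days) ✓; rating 3 ≥ 2 ✓; grade G8 ≥ G7 ✓ → eligible.
Short-Term Disability — service 380 days ≥ 12 months (≈360 days) ✓; rating 3 ≥ 3 ✓; dept Support ✓; 20 hrs/wk < 35 ✗ → not eligible.
Parking Benefit — status contractor ✓ (not excluded); service 380 days ≥ 30 days ✓; age 31 ≥ 21 ✓; grade G8 ≥ G4 ✓; not enrolled in Paid Sabbatical ✗ → not eligible.
Sabbatical Program — status contractor ✗ (requires full-time, part-time, or temporary) → not eligible.
Education Assistance — service 380 days ≥ 6 months (≈180 days) ✓; age 31 ≥ 25 ✓; 20 hrs/wk < 30 ✗ → not eligible.
Employee Assistance Program — status contractor ✗ (excluded) → not eligible.
Stock Purchase Plan — service 380 days ≥ 12 months (≈360 days) ✓; site Tulsa ✗ (not Fresno or Portland) → not eligible.
Vision Plan — status contractor ✓ (not excluded); service 380 days < 2 years (≈730 days) ✗ → not eligible.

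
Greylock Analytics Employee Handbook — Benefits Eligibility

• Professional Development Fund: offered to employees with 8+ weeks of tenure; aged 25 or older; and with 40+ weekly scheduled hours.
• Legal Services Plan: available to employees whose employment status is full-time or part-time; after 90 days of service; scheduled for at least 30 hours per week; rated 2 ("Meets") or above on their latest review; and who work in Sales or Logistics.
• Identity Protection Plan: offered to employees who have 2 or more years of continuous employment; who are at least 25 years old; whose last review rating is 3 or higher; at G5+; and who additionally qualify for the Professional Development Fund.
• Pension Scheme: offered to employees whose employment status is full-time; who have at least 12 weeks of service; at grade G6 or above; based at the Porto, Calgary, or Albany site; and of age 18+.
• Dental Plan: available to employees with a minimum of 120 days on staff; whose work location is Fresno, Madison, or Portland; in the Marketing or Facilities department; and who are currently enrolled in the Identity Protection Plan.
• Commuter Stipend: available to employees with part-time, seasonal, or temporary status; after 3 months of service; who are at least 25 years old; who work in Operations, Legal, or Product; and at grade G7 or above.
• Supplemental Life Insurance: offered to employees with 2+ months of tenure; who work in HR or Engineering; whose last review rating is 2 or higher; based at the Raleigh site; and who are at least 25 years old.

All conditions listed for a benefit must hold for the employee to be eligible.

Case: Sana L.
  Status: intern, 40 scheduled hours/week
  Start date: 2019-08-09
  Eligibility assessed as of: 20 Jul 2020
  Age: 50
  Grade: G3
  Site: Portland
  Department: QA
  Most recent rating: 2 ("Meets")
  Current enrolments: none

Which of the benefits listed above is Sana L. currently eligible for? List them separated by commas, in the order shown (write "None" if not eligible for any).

Service from 2019-08-09 to 20 Jul 2020: 346 days.
Professional Development Fund — service 346 days ≥ 8 weeks (≈56 days) ✓; age 50 ≥ 25 ✓; 40 hrs/wk ≥ 40 ✓ → eligible.
Legal Services Plan — status intern ✗ (requires full-time or part-time) → not eligible.
Identity Protection Plan — service 346 days < 2 years (≈730 days) ✗ → not eligible.
Pension Scheme — status intern ✗ (requires full-time) → not eligible.
Dental Plan — service 346 days ≥ 120 days ✓; site Portland ✓; dept QA ✗ → not eligible.
Commuter Stipend — status intern ✗ (requires part-time, seasonal, or temporary) → not eligible.
Supplemental Life Insurance — service 346 days ≥ 2 months (≈60 days) ✓; dept QA ✗ → not eligible.

Professional Development Fund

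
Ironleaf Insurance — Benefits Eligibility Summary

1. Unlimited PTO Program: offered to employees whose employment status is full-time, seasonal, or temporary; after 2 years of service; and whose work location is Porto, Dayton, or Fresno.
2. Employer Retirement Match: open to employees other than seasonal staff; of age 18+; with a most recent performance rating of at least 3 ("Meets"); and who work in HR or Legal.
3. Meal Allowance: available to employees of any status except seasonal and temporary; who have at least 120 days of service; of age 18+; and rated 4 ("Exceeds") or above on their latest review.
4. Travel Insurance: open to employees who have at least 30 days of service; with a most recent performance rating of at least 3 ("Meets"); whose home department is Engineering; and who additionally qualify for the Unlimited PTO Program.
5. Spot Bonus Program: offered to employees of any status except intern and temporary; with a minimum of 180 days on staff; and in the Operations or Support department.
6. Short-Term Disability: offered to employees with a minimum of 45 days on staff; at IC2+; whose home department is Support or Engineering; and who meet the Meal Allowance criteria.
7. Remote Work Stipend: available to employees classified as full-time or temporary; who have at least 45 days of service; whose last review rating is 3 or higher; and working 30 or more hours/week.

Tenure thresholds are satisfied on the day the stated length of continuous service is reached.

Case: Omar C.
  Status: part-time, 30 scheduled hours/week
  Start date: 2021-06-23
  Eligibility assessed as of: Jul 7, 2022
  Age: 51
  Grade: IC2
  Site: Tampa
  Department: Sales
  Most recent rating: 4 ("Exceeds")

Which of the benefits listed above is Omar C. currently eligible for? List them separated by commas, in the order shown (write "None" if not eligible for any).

Meal Allowance

Service from 2021-06-23 to Jul 7, 2022: 379 days.
Unlimited PTO Program — status part-time ✗ (requires full-time, seasonal, or temporary) → not eligible.
Employer Retirement Match — status part-time ✓ (not excluded); age 51 ≥ 18 ✓; rating 4 ≥ 3 ✓; dept Sales ✗ → not eligible.
Meal Allowance — status part-time ✓ (not excluded); service 379 days ≥ 120 days ✓; age 51 ≥ 18 ✓; rating 4 ≥ 4 ✓ → eligible.
Travel Insurance — service 379 days ≥ 30 days ✓; rating 4 ≥ 3 ✓; dept Sales ✗ → not eligible.
Spot Bonus Program — status part-time ✓ (not excluded); service 379 days ≥ 180 days ✓; dept Sales ✗ → not eligible.
Short-Term Disability — service 379 days ≥ 45 days ✓; grade IC2 ≥ IC2 ✓; dept Sales ✗ → not eligible.
Remote Work Stipend — status part-time ✗ (requires full-time or temporary) → not eligible.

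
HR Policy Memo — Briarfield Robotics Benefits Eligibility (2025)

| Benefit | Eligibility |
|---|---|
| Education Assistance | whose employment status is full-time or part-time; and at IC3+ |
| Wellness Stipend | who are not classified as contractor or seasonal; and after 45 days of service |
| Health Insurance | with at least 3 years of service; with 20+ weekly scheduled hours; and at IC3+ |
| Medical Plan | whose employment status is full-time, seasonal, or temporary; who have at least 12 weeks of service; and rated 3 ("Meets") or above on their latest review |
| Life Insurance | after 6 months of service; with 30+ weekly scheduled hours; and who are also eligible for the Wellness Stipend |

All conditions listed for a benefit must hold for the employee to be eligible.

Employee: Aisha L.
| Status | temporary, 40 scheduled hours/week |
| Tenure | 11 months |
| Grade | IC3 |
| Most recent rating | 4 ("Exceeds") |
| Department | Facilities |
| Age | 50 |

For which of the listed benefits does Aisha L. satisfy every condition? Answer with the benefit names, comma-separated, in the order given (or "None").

Education Assistance — status temporary ✗ (requires full-time or part-time) → not eligible.
Wellness Stipend — status temporary ✓ (not excluded); service 11 months ≥ 45 days ✓ → eligible.
Health Insurance — service 11 months < 3 years (≈1095 days) ✗ → not eligible.
Medical Plan — status temporary ✓; service 11 months ≥ 12 weeks (≈84 days) ✓; rating 4 ≥ 3 ✓ → eligible.
Life Insurance — service 11 months ≥ 6 months ✓; 40 hrs/wk ≥ 30 ✓; eligible for Wellness Stipend ✓ → eligible.

Wellness Stipend, Medical Plan, Life Insurance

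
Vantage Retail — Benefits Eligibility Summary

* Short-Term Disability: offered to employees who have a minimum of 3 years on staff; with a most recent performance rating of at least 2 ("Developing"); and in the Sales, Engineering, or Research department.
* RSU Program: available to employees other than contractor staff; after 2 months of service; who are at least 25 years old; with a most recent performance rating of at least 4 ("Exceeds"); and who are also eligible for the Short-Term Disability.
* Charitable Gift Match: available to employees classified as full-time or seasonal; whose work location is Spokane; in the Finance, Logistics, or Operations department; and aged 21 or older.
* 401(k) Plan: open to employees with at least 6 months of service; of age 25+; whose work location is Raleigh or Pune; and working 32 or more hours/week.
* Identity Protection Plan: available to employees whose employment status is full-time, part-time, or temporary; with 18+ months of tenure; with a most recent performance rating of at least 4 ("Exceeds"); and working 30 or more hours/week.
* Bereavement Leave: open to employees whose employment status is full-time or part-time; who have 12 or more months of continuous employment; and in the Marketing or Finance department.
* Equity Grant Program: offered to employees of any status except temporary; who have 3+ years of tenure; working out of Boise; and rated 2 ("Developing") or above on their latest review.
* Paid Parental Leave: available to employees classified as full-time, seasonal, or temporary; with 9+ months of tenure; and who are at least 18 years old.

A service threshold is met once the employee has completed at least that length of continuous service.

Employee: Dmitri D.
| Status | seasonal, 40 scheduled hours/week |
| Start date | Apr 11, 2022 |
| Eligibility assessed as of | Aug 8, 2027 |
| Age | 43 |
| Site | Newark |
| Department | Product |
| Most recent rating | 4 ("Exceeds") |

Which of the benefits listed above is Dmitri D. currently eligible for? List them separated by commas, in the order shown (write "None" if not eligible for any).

Service from Apr 11, 2022 to Aug 8, 2027: 1945 days.
Short-Term Disability — service 1945 days ≥ 3 years (≈1095 days) ✓; rating 4 ≥ 2 ✓; dept Product ✗ → not eligible.
RSU Program — status seasonal ✓ (not excluded); service 1945 days ≥ 2 months (≈60 days) ✓; age 43 ≥ 25 ✓; rating 4 ≥ 4 ✓; not eligible for Short-Term Disability ✗ → not eligible.
Charitable Gift Match — status seasonal ✓; site Newark ✗ (not Spokane) → not eligible.
401(k) Plan — service 1945 days ≥ 6 months (≈180 days) ✓; age 43 ≥ 25 ✓; site Newark ✗ (not Raleigh or Pune) → not eligible.
Identity Protection Plan — status seasonal ✗ (requires full-time, part-time, or temporary) → not eligible.
Bereavement Leave — status seasonal ✗ (requires full-time or part-time) → not eligible.
Equity Grant Program — status seasonal ✓ (not excluded); service 1945 days ≥ 3 years (≈1095 days) ✓; site Newark ✗ (not Boise) → not eligible.
Paid Parental Leave — status seasonal ✓; service 1945 days ≥ 9 months (≈270 days) ✓; age 43 ≥ 18 ✓ → eligible.

Paid Parental Leave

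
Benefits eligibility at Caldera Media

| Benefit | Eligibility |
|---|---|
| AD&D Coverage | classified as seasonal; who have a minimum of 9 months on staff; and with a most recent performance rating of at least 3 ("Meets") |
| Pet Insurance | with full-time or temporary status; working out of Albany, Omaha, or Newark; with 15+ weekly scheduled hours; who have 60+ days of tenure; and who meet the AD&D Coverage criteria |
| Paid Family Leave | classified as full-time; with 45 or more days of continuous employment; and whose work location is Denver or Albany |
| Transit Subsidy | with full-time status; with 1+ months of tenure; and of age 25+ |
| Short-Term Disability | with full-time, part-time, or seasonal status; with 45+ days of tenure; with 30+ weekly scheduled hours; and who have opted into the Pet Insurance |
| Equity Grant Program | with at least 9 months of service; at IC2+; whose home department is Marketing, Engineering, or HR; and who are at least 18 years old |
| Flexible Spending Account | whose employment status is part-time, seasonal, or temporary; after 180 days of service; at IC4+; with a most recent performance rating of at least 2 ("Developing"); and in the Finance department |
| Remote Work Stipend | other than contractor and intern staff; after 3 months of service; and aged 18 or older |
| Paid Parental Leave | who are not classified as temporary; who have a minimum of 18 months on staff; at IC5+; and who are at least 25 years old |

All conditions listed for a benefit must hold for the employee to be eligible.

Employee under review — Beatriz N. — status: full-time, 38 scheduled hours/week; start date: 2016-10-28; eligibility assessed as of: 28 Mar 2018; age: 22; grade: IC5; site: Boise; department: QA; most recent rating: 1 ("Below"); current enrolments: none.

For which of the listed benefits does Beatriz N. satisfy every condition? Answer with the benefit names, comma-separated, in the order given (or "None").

Service from 2016-10-28 to 28 Mar 2018: 516 days.
AD&D Coverage — status full-time ✗ (requires seasonal) → not eligible.
Pet Insurance — status full-time ✓; site Boise ✗ (not Albany, Omaha, or Newark) → not eligible.
Paid Family Leave — status full-time ✓; service 516 days ≥ 45 days ✓; site Boise ✗ (not Denver or Albany) → not eligible.
Transit Subsidy — status full-time ✓; service 516 days ≥ 1 month (≈30 days) ✓; age 22 < 25 ✗ → not eligible.
Short-Term Disability — status full-time ✓; service 516 days ≥ 45 days ✓; 38 hrs/wk ≥ 30 ✓; not enrolled in Pet Insurance ✗ → not eligible.
Equity Grant Program — service 516 days ≥ 9 months (≈270 days) ✓; grade IC5 ≥ IC2 ✓; dept QA ✗ → not eligible.
Flexible Spending Account — status full-time ✗ (requires part-time, seasonal, or temporary) → not eligible.
Remote Work Stipend — status full-time ✓ (not excluded); service 516 days ≥ 3 months (≈90 days) ✓; age 22 ≥ 18 ✓ → eligible.
Paid Parental Leave — status full-time ✓ (not excluded); service 516 days < 18 months (≈540 days) ✗ → not eligible.

Remote Work Stipend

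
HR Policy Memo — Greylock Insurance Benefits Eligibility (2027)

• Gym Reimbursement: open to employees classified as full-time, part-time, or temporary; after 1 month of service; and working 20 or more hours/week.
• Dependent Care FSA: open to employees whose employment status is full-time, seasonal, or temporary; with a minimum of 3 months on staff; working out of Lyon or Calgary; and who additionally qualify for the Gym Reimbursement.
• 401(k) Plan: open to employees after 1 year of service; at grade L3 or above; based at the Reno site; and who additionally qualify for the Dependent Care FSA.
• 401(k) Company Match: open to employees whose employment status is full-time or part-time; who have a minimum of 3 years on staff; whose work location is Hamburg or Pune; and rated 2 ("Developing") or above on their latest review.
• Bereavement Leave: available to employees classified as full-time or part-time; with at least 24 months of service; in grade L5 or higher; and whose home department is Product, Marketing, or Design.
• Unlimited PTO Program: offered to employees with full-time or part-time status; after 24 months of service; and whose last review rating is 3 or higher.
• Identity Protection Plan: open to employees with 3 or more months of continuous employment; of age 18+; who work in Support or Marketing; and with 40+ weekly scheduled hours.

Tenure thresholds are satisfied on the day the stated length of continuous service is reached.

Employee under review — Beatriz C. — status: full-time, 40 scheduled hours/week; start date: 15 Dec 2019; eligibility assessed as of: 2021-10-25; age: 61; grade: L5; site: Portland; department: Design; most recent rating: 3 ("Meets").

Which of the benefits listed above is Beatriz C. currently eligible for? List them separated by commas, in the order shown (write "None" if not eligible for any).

Gym Reimbursement

Service from 15 Dec 2019 to 2021-10-25: 680 days.
Gym Reimbursement — status full-time ✓; service 680 days ≥ 1 month (≈30 days) ✓; 40 hrs/wk ≥ 20 ✓ → eligible.
Dependent Care FSA — status full-time ✓; service 680 days ≥ 3 months (≈90 days) ✓; site Portland ✗ (not Lyon or Calgary) → not eligible.
401(k) Plan — service 680 days ≥ 1 year (≈365 days) ✓; grade L5 ≥ L3 ✓; site Portland ✗ (not Reno) → not eligible.
401(k) Company Match — status full-time ✓; service 680 days < 3 years (≈1095 days) ✗ → not eligible.
Bereavement Leave — status full-time ✓; service 680 days < 24 months (≈720 days) ✗ → not eligible.
Unlimited PTO Program — status full-time ✓; service 680 days < 24 months (≈720 days) ✗ → not eligible.
Identity Protection Plan — service 680 days ≥ 3 months (≈90 days) ✓; age 61 ≥ 18 ✓; dept Design ✗ → not eligible.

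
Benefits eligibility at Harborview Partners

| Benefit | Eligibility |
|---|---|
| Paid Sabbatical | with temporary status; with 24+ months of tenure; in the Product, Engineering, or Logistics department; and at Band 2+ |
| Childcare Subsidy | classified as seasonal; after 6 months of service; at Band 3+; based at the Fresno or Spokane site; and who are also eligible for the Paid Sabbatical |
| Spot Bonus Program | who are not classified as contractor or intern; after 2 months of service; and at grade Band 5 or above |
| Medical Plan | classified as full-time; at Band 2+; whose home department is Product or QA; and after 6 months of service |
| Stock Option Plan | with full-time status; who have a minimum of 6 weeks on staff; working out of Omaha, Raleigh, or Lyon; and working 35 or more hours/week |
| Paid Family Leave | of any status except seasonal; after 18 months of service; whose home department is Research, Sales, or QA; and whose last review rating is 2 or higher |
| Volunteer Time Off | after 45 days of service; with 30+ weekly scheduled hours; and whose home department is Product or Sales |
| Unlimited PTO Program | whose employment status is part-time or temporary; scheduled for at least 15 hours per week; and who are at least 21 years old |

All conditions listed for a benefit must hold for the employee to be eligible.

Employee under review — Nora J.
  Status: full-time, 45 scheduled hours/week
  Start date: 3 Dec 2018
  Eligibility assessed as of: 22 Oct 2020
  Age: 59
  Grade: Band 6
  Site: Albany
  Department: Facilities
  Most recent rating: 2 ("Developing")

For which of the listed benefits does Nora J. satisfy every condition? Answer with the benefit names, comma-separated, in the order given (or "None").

Spot Bonus Program

Service from 3 Dec 2018 to 22 Oct 2020: 689 days.
Paid Sabbatical — status full-time ✗ (requires temporary) → not eligible.
Childcare Subsidy — status full-time ✗ (requires seasonal) → not eligible.
Spot Bonus Program — status full-time ✓ (not excluded); service 689 days ≥ 2 months (≈60 days) ✓; grade Band 6 ≥ Band 5 ✓ → eligible.
Medical Plan — status full-time ✓; grade Band 6 ≥ Band 2 ✓; dept Facilities ✗ → not eligible.
Stock Option Plan — status full-time ✓; service 689 days ≥ 6 weeks (≈42 days) ✓; site Albany ✗ (not Omaha, Raleigh, or Lyon) → not eligible.
Paid Family Leave — status full-time ✓ (not excluded); service 689 days ≥ 18 months (≈540 days) ✓; dept Facilities ✗ → not eligible.
Volunteer Time Off — service 689 days ≥ 45 days ✓; 45 hrs/wk ≥ 30 ✓; dept Facilities ✗ → not eligible.
Unlimited PTO Program — status full-time ✗ (requires part-time or temporary) → not eligible.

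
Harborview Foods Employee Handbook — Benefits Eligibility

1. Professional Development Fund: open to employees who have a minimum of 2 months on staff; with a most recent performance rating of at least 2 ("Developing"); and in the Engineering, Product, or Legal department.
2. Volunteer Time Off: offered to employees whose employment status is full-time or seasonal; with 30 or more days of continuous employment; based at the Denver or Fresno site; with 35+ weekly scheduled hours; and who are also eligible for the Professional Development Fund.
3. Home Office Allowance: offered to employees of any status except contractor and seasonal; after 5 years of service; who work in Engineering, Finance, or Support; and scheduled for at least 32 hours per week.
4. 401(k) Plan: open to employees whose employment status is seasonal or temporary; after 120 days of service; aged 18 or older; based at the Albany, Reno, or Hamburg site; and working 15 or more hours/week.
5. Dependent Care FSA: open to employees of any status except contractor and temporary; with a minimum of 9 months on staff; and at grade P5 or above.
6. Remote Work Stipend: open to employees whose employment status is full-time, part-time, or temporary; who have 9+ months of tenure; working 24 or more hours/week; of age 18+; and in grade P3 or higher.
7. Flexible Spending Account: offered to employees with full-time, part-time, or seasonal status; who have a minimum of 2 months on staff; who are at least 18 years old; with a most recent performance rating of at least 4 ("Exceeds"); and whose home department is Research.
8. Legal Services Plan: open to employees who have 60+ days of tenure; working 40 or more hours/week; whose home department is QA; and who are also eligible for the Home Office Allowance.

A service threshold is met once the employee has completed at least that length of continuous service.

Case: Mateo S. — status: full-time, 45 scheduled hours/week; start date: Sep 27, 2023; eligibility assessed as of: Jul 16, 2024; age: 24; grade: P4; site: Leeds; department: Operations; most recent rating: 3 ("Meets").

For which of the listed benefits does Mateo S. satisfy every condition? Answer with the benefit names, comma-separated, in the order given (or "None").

Remote Work Stipend

Service from Sep 27, 2023 to Jul 16, 2024: 293 days.
Professional Development Fund — service 293 days ≥ 2 months (≈60 days) ✓; rating 3 ≥ 2 ✓; dept Operations ✗ → not eligible.
Volunteer Time Off — status full-time ✓; service 293 days ≥ 30 days ✓; site Leeds ✗ (not Denver or Fresno) → not eligible.
Home Office Allowance — status full-time ✓ (not excluded); service 293 days < 5 years (≈1825 days) ✗ → not eligible.
401(k) Plan — status full-time ✗ (requires seasonal or temporary) → not eligible.
Dependent Care FSA — status full-time ✓ (not excluded); service 293 days ≥ 9 months (≈270 days) ✓; grade P4 < P5 ✗ → not eligible.
Remote Work Stipend — status full-time ✓; service 293 days ≥ 9 months (≈270 days) ✓; 45 hrs/wk ≥ 24 ✓; age 24 ≥ 18 ✓; grade P4 ≥ P3 ✓ → eligible.
Flexible Spending Account — status full-time ✓; service 293 days ≥ 2 months (≈60 days) ✓; age 24 ≥ 18 ✓; rating 3 < 4 ✗ → not eligible.
Legal Services Plan — service 293 days ≥ 60 days ✓; 45 hrs/wk ≥ 40 ✓; dept Operations ✗ → not eligible.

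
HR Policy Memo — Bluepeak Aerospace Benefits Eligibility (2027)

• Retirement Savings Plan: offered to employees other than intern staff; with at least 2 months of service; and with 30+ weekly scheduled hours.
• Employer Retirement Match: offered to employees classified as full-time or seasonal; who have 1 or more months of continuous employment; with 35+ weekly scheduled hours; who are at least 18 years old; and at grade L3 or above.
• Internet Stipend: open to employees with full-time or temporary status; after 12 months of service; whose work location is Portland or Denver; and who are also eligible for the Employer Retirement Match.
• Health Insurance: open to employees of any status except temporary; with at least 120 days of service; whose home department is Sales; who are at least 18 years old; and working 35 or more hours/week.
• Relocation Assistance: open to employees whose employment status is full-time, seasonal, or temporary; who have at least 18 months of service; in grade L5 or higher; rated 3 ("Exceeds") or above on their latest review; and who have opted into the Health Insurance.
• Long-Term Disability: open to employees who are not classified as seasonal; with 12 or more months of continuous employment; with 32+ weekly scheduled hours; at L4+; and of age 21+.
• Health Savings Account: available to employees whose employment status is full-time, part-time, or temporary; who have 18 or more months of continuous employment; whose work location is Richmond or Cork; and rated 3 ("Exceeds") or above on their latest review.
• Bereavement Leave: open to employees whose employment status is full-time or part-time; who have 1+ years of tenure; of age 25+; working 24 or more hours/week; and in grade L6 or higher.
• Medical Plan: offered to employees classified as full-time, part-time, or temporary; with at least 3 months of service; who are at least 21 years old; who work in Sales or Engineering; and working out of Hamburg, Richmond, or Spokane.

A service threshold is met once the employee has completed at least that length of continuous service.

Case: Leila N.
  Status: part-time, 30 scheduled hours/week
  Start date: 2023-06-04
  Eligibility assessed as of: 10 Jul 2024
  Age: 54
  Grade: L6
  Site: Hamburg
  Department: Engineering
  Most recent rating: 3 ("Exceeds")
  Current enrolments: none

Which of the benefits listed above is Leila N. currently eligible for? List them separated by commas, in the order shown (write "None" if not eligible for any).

Service from 2023-06-04 to 10 Jul 2024: 402 days.
Retirement Savings Plan — status part-time ✓ (not excluded); service 402 days ≥ 2 months (≈60 days) ✓; 30 hrs/wk ≥ 30 ✓ → eligible.
Employer Retirement Match — status part-time ✗ (requires full-time or seasonal) → not eligible.
Internet Stipend — status part-time ✗ (requires full-time or temporary) → not eligible.
Health Insurance — status part-time ✓ (not excluded); service 402 days ≥ 120 days ✓; dept Engineering ✗ → not eligible.
Relocation Assistance — status part-time ✗ (requires full-time, seasonal, or temporary) → not eligible.
Long-Term Disability — status part-time ✓ (not excluded); service 402 days ≥ 12 months (≈360 days) ✓; 30 hrs/wk < 32 ✗ → not eligible.
Health Savings Account — status part-time ✓; service 402 days < 18 months (≈540 days) ✗ → not eligible.
Bereavement Leave — status part-time ✓; service 402 days ≥ 1 year (≈365 days) ✓; age 54 ≥ 25 ✓; 30 hrs/wk ≥ 24 ✓; grade L6 ≥ L6 ✓ → eligible.
Medical Plan — status part-time ✓; service 402 days ≥ 3 months (≈90 days) ✓; age 54 ≥ 21 ✓; dept Engineering ✓; site Hamburg ✓ → eligible.

Retirement Savings Plan, Bereavement Leave, Medical Plan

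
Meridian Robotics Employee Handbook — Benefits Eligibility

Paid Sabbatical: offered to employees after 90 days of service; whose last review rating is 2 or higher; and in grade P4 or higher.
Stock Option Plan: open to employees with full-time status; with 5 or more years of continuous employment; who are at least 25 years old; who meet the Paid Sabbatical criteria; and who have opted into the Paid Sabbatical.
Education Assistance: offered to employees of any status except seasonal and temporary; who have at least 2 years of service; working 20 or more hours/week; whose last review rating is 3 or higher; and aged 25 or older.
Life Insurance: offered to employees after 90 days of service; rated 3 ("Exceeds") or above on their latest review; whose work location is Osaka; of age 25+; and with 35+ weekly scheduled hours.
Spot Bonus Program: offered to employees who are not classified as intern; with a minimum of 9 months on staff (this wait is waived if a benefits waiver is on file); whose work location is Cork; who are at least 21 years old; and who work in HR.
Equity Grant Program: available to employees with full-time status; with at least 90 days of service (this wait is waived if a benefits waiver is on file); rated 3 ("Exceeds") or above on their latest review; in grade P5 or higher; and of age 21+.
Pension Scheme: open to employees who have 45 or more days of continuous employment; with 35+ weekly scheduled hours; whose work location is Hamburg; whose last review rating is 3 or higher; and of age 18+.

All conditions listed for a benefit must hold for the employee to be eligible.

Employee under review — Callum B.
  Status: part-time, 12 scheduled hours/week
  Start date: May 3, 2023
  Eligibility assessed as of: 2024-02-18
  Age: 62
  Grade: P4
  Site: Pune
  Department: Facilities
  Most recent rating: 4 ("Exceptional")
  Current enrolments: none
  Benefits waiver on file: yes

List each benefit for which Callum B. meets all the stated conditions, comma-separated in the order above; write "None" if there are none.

Paid Sabbatical

Service from May 3, 2023 to 2024-02-18: 291 days.
Paid Sabbatical — service 291 days ≥ 90 days ✓; rating 4 ≥ 2 ✓; grade P4 ≥ P4 ✓ → eligible.
Stock Option Plan — status part-time ✗ (requires full-time) → not eligible.
Education Assistance — status part-time ✓ (not excluded); service 291 days < 2 years (≈730 days) ✗ → not eligible.
Life Insurance — service 291 days ≥ 90 days ✓; rating 4 ≥ 3 ✓; site Pune ✗ (not Osaka) → not eligible.
Spot Bonus Program — status part-time ✓ (not excluded); benefits waiver on file ✓; site Pune ✗ (not Cork) → not eligible.
Equity Grant Program — status part-time ✗ (requires full-time) → not eligible.
Pension Scheme — service 291 days ≥ 45 days ✓; 12 hrs/wk < 35 ✗ → not eligible.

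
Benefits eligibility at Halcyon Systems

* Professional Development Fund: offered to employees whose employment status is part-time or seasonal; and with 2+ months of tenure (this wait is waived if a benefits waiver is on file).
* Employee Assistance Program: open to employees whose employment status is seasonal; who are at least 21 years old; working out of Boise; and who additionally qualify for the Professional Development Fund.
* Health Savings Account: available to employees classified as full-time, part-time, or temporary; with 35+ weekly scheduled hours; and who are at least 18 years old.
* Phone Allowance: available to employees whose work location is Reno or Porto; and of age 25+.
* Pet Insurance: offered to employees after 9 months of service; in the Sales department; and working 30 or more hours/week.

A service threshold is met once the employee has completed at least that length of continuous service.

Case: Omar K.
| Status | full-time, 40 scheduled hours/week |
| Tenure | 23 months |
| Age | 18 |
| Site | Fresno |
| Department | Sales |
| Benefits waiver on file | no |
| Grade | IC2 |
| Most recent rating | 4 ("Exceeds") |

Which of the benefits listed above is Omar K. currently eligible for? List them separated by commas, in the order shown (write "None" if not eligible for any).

Professional Development Fund — status full-time ✗ (requires part-time or seasonal) → not eligible.
Employee Assistance Program — status full-time ✗ (requires seasonal) → not eligible.
Health Savings Account — status full-time ✓; 40 hrs/wk ≥ 35 ✓; age 18 ≥ 18 ✓ → eligible.
Phone Allowance — site Fresno ✗ (not Reno or Porto) → not eligible.
Pet Insurance — service 23 months ≥ 9 months ✓; dept Sales ✓; 40 hrs/wk ≥ 30 ✓ → eligible.

Health Savings Account, Pet Insurance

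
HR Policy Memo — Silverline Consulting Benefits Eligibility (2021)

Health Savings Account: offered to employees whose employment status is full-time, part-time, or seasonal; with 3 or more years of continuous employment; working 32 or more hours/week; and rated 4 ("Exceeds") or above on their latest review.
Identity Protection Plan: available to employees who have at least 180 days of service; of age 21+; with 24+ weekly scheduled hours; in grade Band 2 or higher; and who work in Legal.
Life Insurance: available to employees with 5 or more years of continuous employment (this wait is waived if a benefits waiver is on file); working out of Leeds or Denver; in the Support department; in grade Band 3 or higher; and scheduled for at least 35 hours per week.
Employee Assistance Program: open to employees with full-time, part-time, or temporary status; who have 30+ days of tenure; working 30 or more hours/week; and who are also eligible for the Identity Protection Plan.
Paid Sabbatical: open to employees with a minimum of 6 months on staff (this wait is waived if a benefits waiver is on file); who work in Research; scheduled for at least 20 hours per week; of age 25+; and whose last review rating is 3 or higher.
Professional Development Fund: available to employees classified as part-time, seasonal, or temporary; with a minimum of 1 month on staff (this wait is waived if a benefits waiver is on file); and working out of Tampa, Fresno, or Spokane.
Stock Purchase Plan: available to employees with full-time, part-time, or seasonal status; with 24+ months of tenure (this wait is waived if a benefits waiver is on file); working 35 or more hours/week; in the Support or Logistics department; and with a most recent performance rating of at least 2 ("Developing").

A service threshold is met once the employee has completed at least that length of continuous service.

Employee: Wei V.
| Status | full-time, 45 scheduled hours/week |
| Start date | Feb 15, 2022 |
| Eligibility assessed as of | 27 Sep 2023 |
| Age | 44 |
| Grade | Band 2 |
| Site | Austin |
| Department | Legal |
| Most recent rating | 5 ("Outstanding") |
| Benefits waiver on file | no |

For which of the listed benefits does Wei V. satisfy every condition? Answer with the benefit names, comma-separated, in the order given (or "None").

Identity Protection Plan, Employee Assistance Program

Service from Feb 15, 2022 to 27 Sep 2023: 589 days.
Health Savings Account — status full-time ✓; service 589 days < 3 years (≈1095 days) ✗ → not eligible.
Identity Protection Plan — service 589 days ≥ 180 days ✓; age 44 ≥ 21 ✓; 45 hrs/wk ≥ 24 ✓; grade Band 2 ≥ Band 2 ✓; dept Legal ✓ → eligible.
Life Insurance — no waiver, service 589 days < 5 years (≈1825 days) ✗ → not eligible.
Employee Assistance Program — status full-time ✓; service 589 days ≥ 30 days ✓; 45 hrs/wk ≥ 30 ✓; eligible for Identity Protection Plan ✓ → eligible.
Paid Sabbatical — no waiver, service 589 days ≥ 6 months (≈180 days) ✓; dept Legal ✗ → not eligible.
Professional Development Fund — status full-time ✗ (requires part-time, seasonal, or temporary) → not eligible.
Stock Purchase Plan — status full-time ✓; no waiver, service 589 days < 24 months (≈720 days) ✗ → not eligible.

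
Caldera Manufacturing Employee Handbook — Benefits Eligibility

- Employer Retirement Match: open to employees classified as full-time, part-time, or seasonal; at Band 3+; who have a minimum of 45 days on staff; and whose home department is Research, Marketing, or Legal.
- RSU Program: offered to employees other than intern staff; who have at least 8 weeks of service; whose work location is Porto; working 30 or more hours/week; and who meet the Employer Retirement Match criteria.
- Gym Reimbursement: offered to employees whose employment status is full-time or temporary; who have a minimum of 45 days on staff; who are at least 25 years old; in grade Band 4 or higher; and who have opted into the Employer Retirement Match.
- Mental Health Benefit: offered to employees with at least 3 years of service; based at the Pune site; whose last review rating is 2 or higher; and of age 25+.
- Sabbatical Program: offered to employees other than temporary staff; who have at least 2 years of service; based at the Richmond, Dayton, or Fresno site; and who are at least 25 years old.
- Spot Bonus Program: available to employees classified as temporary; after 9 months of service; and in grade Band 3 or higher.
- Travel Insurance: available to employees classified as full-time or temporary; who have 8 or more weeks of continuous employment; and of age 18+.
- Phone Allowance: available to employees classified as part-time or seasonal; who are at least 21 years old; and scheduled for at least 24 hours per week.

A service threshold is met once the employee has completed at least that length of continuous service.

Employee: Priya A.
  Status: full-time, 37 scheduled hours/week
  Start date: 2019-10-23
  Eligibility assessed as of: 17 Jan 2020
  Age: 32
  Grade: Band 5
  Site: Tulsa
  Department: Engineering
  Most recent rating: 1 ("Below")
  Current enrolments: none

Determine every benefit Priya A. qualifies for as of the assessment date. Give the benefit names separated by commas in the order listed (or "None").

Travel Insurance

Service from 2019-10-23 to 17 Jan 2020: 86 days.
Employer Retirement Match — status full-time ✓; grade Band 5 ≥ Band 3 ✓; service 86 days ≥ 45 days ✓; dept Engineering ✗ → not eligible.
RSU Program — status full-time ✓ (not excluded); service 86 days ≥ 8 weeks (≈56 days) ✓; site Tulsa ✗ (not Porto) → not eligible.
Gym Reimbursement — status full-time ✓; service 86 days ≥ 45 days ✓; age 32 ≥ 25 ✓; grade Band 5 ≥ Band 4 ✓; not enrolled in Employer Retirement Match ✗ → not eligible.
Mental Health Benefit — service 86 days < 3 years (≈1095 days) ✗ → not eligible.
Sabbatical Program — status full-time ✓ (not excluded); service 86 days < 2 years (≈730 days) ✗ → not eligible.
Spot Bonus Program — status full-time ✗ (requires temporary) → not eligible.
Travel Insurance — status full-time ✓; service 86 days ≥ 8 weeks (≈56 days) ✓; age 32 ≥ 18 ✓ → eligible.
Phone Allowance — status full-time ✗ (requires part-time or seasonal) → not eligible.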